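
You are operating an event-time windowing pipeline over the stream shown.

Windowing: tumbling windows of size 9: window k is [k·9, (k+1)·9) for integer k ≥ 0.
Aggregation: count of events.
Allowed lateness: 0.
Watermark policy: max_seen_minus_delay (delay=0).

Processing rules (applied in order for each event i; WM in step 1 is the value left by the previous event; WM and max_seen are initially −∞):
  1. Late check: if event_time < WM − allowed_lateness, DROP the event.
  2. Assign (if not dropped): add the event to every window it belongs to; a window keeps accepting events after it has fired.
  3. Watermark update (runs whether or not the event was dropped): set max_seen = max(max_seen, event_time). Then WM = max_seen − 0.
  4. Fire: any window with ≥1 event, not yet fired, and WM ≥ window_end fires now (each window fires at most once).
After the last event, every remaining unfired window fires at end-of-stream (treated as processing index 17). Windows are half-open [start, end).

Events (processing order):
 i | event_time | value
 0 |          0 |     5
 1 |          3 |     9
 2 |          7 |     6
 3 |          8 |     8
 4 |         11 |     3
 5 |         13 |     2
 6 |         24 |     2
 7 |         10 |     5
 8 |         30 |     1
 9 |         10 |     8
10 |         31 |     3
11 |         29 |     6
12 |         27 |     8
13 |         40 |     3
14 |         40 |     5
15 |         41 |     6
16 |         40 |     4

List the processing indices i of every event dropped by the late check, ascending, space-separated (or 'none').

i=0 t=0 v=5: → [0,9); WM=0
i=1 t=3 v=9: → [0,9); WM=3
i=2 t=7 v=6: → [0,9); WM=7
i=3 t=8 v=8: → [0,9); WM=8
i=4 t=11 v=3: → [9,18); WM=11; [0,9) fires=4
i=5 t=13 v=2: → [9,18); WM=13
i=6 t=24 v=2: → [18,27); WM=24; [9,18) fires=2
i=7 t=10 v=5: DROP (t<24-0); WM=24
i=8 t=30 v=1: → [27,36); WM=30; [18,27) fires=1
i=9 t=10 v=8: DROP (t<30-0); WM=30
i=10 t=31 v=3: → [27,36); WM=31
i=11 t=29 v=6: DROP (t<31-0); WM=31
i=12 t=27 v=8: DROP (t<31-0); WM=31
i=13 t=40 v=3: → [36,45); WM=40; [27,36) fires=2
i=14 t=40 v=5: → [36,45); WM=40
i=15 t=41 v=6: → [36,45); WM=41
i=16 t=40 v=4: DROP (t<41-0); WM=41

7 9 11 12 16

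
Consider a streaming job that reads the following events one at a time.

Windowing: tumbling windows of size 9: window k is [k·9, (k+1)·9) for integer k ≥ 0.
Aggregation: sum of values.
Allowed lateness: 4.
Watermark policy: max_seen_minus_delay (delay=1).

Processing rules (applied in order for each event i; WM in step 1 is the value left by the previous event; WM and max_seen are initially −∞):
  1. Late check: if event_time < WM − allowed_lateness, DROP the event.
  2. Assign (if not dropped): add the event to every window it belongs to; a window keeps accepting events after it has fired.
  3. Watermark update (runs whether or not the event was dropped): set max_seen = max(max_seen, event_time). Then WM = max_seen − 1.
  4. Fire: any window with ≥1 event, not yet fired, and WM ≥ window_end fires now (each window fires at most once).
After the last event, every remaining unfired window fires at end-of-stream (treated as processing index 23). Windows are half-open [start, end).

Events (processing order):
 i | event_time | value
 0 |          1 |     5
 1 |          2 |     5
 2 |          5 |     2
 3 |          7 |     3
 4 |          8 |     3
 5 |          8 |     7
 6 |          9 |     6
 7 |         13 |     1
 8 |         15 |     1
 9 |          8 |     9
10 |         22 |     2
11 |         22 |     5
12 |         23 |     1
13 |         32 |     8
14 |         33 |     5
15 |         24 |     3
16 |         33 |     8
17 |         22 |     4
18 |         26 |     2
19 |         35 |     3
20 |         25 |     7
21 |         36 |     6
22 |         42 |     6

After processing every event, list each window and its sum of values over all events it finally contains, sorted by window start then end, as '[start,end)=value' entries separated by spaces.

[0,9)=25 [9,18)=8 [18,27)=8 [27,36)=24 [36,45)=12

i=0 t=1 v=5: → [0,9); WM=0
i=1 t=2 v=5: → [0,9); WM=1
i=2 t=5 v=2: → [0,9); WM=4
i=3 t=7 v=3: → [0,9); WM=6
i=4 t=8 v=3: → [0,9); WM=7
i=5 t=8 v=7: → [0,9); WM=7
i=6 t=9 v=6: → [9,18); WM=8
i=7 t=13 v=1: → [9,18); WM=12; [0,9) fires=25
i=8 t=15 v=1: → [9,18); WM=14
i=9 t=8 v=9: DROP (t<14-4); WM=14
i=10 t=22 v=2: → [18,27); WM=21; [9,18) fires=8
i=11 t=22 v=5: → [18,27); WM=21
i=12 t=23 v=1: → [18,27); WM=22
i=13 t=32 v=8: → [27,36); WM=31; [18,27) fires=8
i=14 t=33 v=5: → [27,36); WM=32
i=15 t=24 v=3: DROP (t<32-4); WM=32
i=16 t=33 v=8: → [27,36); WM=32
i=17 t=22 v=4: DROP (t<32-4); WM=32
i=18 t=26 v=2: DROP (t<32-4); WM=32
i=19 t=35 v=3: → [27,36); WM=34
i=20 t=25 v=7: DROP (t<34-4); WM=34
i=21 t=36 v=6: → [36,45); WM=35
i=22 t=42 v=6: → [36,45); WM=41; [27,36) fires=24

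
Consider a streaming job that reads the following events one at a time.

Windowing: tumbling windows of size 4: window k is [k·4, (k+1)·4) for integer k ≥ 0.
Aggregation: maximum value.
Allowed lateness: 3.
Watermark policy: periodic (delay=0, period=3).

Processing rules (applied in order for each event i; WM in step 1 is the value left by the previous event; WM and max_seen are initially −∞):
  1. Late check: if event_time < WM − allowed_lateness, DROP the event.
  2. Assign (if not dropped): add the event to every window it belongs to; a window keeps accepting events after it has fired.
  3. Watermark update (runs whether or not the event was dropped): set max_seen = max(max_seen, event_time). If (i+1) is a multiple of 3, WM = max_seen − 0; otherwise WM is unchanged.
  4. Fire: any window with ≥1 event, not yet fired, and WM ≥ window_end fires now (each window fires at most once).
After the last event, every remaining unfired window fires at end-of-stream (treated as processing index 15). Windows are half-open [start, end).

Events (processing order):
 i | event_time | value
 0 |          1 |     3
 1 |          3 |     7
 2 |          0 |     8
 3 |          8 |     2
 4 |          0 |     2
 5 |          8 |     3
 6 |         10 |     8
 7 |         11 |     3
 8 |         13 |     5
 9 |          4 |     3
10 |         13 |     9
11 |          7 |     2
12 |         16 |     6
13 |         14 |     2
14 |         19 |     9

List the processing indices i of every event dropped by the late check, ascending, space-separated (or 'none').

i=0 t=1 v=3: → [0,4); WM=−∞
i=1 t=3 v=7: → [0,4); WM=−∞
i=2 t=0 v=8: → [0,4); WM=3
i=3 t=8 v=2: → [8,12); WM=3
i=4 t=0 v=2: → [0,4); WM=3
i=5 t=8 v=3: → [8,12); WM=8; [0,4) fires=8
i=6 t=10 v=8: → [8,12); WM=8
i=7 t=11 v=3: → [8,12); WM=8
i=8 t=13 v=5: → [12,16); WM=13; [8,12) fires=8
i=9 t=4 v=3: DROP (t<13-3); WM=13
i=10 t=13 v=9: → [12,16); WM=13
i=11 t=7 v=2: DROP (t<13-3); WM=13
i=12 t=16 v=6: → [16,20); WM=13
i=13 t=14 v=2: → [12,16); WM=13
i=14 t=19 v=9: → [16,20); WM=19; [12,16) fires=9

9 11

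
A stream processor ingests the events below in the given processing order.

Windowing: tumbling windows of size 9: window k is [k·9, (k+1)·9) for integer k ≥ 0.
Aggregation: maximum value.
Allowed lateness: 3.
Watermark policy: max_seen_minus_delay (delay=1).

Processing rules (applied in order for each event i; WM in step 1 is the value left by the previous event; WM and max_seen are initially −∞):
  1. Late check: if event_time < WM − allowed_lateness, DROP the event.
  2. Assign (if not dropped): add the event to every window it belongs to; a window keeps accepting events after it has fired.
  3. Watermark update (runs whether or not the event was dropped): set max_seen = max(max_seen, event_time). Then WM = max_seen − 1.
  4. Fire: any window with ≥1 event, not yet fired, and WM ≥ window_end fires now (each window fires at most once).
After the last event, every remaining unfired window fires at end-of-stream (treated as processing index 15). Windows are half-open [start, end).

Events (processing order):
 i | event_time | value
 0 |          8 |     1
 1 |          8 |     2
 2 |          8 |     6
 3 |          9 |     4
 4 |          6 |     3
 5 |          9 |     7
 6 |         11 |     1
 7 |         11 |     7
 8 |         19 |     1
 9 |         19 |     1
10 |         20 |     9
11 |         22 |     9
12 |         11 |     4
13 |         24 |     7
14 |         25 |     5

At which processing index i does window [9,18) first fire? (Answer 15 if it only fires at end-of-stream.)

8

i=0 t=8 v=1: → [0,9); WM=7
i=1 t=8 v=2: → [0,9); WM=7
i=2 t=8 v=6: → [0,9); WM=7
i=3 t=9 v=4: → [9,18); WM=8
i=4 t=6 v=3: → [0,9); WM=8
i=5 t=9 v=7: → [9,18); WM=8
i=6 t=11 v=1: → [9,18); WM=10; [0,9) fires=6
i=7 t=11 v=7: → [9,18); WM=10
i=8 t=19 v=1: → [18,27); WM=18; [9,18) fires=7
i=9 t=19 v=1: → [18,27); WM=18
i=10 t=20 v=9: → [18,27); WM=19
i=11 t=22 v=9: → [18,27); WM=21
i=12 t=11 v=4: DROP (t<21-3); WM=21
i=13 t=24 v=7: → [18,27); WM=23
i=14 t=25 v=5: → [18,27); WM=24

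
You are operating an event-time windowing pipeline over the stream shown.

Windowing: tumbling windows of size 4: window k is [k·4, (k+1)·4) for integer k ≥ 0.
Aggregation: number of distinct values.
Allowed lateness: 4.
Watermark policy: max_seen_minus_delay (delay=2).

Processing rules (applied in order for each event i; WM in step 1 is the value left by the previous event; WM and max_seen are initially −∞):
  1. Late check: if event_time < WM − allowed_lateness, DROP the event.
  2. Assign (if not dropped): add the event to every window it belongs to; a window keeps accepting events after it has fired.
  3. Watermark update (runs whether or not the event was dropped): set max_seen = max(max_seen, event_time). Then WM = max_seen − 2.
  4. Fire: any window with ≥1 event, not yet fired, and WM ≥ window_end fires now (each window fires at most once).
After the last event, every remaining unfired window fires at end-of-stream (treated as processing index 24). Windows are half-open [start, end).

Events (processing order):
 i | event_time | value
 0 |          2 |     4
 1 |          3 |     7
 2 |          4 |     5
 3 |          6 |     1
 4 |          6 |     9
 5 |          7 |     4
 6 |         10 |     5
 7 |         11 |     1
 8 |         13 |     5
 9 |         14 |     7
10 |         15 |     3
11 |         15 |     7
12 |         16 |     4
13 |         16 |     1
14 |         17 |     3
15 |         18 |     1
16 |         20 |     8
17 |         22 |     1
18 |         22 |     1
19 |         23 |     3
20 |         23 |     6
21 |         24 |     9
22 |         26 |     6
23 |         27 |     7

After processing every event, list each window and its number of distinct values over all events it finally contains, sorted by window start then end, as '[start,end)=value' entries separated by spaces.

[0,4)=2 [4,8)=4 [8,12)=2 [12,16)=3 [16,20)=3 [20,24)=4 [24,28)=3

i=0 t=2 v=4: → [0,4); WM=0
i=1 t=3 v=7: → [0,4); WM=1
i=2 t=4 v=5: → [4,8); WM=2
i=3 t=6 v=1: → [4,8); WM=4; [0,4) fires=2
i=4 t=6 v=9: → [4,8); WM=4
i=5 t=7 v=4: → [4,8); WM=5
i=6 t=10 v=5: → [8,12); WM=8; [4,8) fires=4
i=7 t=11 v=1: → [8,12); WM=9
i=8 t=13 v=5: → [12,16); WM=11
i=9 t=14 v=7: → [12,16); WM=12; [8,12) fires=2
i=10 t=15 v=3: → [12,16); WM=13
i=11 t=15 v=7: → [12,16); WM=13
i=12 t=16 v=4: → [16,20); WM=14
i=13 t=16 v=1: → [16,20); WM=14
i=14 t=17 v=3: → [16,20); WM=15
i=15 t=18 v=1: → [16,20); WM=16; [12,16) fires=3
i=16 t=20 v=8: → [20,24); WM=18
i=17 t=22 v=1: → [20,24); WM=20; [16,20) fires=3
i=18 t=22 v=1: → [20,24); WM=20
i=19 t=23 v=3: → [20,24); WM=21
i=20 t=23 v=6: → [20,24); WM=21
i=21 t=24 v=9: → [24,28); WM=22
i=22 t=26 v=6: → [24,28); WM=24; [20,24) fires=4
i=23 t=27 v=7: → [24,28); WM=25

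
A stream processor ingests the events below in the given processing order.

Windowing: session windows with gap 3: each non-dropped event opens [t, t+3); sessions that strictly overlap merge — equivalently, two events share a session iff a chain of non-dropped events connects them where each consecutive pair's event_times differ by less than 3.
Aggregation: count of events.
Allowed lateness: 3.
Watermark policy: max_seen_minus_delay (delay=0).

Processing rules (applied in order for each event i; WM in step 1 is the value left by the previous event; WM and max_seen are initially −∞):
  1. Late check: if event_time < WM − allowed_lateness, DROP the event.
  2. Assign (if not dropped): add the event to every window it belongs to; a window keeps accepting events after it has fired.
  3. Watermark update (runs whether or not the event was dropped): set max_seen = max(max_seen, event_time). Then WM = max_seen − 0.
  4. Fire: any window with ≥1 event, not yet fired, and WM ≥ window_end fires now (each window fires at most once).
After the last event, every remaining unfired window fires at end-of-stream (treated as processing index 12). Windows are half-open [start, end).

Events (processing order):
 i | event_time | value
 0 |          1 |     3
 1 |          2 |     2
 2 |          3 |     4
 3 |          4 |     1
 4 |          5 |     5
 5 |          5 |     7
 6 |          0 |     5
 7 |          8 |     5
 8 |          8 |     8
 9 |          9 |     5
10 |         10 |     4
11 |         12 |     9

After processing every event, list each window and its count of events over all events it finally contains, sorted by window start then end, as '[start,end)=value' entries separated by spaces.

[1,8)=6 [8,15)=5

i=0 t=1 v=3: → [1,4); WM=1
i=1 t=2 v=2: → [1,5); WM=2
i=2 t=3 v=4: → [1,6); WM=3
i=3 t=4 v=1: → [1,7); WM=4
i=4 t=5 v=5: → [1,8); WM=5
i=5 t=5 v=7: → [1,8); WM=5
i=6 t=0 v=5: DROP (t<5-3); WM=5
i=7 t=8 v=5: → [8,11); WM=8
i=8 t=8 v=8: → [8,11); WM=8
i=9 t=9 v=5: → [8,12); WM=9
i=10 t=10 v=4: → [8,13); WM=10
i=11 t=12 v=9: → [8,15); WM=12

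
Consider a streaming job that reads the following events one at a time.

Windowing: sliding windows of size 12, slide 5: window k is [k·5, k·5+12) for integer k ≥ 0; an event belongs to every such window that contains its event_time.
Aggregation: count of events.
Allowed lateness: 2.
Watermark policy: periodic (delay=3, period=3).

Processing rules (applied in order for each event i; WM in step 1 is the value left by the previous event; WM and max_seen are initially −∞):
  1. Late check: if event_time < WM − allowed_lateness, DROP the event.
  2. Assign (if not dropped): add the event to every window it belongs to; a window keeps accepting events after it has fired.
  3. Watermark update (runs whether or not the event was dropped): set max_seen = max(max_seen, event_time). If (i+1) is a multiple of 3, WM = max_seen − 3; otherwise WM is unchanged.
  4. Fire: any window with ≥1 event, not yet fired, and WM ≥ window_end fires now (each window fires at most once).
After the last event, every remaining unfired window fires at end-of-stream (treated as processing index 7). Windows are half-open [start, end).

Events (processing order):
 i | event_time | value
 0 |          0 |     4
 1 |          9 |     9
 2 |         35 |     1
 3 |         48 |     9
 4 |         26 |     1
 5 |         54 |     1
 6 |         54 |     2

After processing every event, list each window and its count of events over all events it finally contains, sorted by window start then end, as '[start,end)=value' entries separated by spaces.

i=0 t=0 v=4: → [0,12); WM=−∞
i=1 t=9 v=9: → [5,17),[0,12); WM=−∞
i=2 t=35 v=1: → [35,47),[30,42),[25,37); WM=32; [0,12) fires=2 [5,17) fires=1
i=3 t=48 v=9: → [45,57),[40,52); WM=32
i=4 t=26 v=1: DROP (t<32-2); WM=32
i=5 t=54 v=1: → [50,62),[45,57); WM=51; [25,37) fires=1 [30,42) fires=1 [35,47) fires=1
i=6 t=54 v=2: → [50,62),[45,57); WM=51

[0,12)=2 [5,17)=1 [25,37)=1 [30,42)=1 [35,47)=1 [40,52)=1 [45,57)=3 [50,62)=2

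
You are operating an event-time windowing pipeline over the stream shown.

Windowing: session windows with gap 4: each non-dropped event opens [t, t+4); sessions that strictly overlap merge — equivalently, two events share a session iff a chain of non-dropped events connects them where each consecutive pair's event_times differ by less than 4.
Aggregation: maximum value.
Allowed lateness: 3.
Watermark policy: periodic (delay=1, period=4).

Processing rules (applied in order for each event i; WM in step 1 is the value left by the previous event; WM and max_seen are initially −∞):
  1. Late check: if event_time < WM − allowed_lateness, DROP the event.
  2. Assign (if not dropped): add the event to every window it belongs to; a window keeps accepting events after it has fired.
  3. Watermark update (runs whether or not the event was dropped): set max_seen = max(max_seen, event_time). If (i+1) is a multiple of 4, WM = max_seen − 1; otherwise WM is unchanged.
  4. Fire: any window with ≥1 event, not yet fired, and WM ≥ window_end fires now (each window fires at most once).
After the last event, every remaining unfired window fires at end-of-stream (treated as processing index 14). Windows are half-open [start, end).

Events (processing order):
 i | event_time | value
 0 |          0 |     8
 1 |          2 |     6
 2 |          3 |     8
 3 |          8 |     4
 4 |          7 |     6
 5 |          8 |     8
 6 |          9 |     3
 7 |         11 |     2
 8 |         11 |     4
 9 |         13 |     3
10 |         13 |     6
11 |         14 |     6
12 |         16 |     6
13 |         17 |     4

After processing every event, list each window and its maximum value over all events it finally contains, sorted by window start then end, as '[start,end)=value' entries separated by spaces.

[0,7)=8 [7,21)=8

i=0 t=0 v=8: → [0,4); WM=−∞
i=1 t=2 v=6: → [0,6); WM=−∞
i=2 t=3 v=8: → [0,7); WM=−∞
i=3 t=8 v=4: → [8,12); WM=7
i=4 t=7 v=6: → [7,12); WM=7
i=5 t=8 v=8: → [7,12); WM=7
i=6 t=9 v=3: → [7,13); WM=7
i=7 t=11 v=2: → [7,15); WM=10
i=8 t=11 v=4: → [7,15); WM=10
i=9 t=13 v=3: → [7,17); WM=10
i=10 t=13 v=6: → [7,17); WM=10
i=11 t=14 v=6: → [7,18); WM=13
i=12 t=16 v=6: → [7,20); WM=13
i=13 t=17 v=4: → [7,21); WM=13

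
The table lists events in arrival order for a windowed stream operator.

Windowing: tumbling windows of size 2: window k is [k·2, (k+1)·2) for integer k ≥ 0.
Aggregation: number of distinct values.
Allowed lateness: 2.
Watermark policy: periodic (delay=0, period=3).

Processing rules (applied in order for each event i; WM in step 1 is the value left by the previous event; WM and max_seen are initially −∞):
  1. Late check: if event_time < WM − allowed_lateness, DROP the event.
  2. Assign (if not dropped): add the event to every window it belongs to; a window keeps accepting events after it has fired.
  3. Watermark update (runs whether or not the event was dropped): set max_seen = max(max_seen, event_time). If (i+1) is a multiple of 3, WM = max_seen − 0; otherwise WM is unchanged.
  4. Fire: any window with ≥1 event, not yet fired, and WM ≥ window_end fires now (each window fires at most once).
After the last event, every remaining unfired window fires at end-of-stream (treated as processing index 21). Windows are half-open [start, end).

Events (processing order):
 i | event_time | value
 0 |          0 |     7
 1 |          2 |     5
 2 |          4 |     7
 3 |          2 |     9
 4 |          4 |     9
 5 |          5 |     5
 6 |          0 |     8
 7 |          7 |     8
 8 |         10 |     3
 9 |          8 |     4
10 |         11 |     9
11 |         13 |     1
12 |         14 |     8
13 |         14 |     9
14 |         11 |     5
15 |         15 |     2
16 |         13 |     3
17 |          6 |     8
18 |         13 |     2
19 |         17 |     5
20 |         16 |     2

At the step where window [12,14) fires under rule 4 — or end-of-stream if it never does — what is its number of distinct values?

i=0 t=0 v=7: → [0,2); WM=−∞
i=1 t=2 v=5: → [2,4); WM=−∞
i=2 t=4 v=7: → [4,6); WM=4; [0,2) fires=1 [2,4) fires=1
i=3 t=2 v=9: → [2,4); WM=4
i=4 t=4 v=9: → [4,6); WM=4
i=5 t=5 v=5: → [4,6); WM=5
i=6 t=0 v=8: DROP (t<5-2); WM=5
i=7 t=7 v=8: → [6,8); WM=5
i=8 t=10 v=3: → [10,12); WM=10; [4,6) fires=3 [6,8) fires=1
i=9 t=8 v=4: → [8,10); WM=10; [8,10) fires=1
i=10 t=11 v=9: → [10,12); WM=10
i=11 t=13 v=1: → [12,14); WM=13; [10,12) fires=2
i=12 t=14 v=8: → [14,16); WM=13
i=13 t=14 v=9: → [14,16); WM=13
i=14 t=11 v=5: → [10,12); WM=14; [12,14) fires=1
i=15 t=15 v=2: → [14,16); WM=14
i=16 t=13 v=3: → [12,14); WM=14
i=17 t=6 v=8: DROP (t<14-2); WM=15
i=18 t=13 v=2: → [12,14); WM=15
i=19 t=17 v=5: → [16,18); WM=15
i=20 t=16 v=2: → [16,18); WM=17; [14,16) fires=3

1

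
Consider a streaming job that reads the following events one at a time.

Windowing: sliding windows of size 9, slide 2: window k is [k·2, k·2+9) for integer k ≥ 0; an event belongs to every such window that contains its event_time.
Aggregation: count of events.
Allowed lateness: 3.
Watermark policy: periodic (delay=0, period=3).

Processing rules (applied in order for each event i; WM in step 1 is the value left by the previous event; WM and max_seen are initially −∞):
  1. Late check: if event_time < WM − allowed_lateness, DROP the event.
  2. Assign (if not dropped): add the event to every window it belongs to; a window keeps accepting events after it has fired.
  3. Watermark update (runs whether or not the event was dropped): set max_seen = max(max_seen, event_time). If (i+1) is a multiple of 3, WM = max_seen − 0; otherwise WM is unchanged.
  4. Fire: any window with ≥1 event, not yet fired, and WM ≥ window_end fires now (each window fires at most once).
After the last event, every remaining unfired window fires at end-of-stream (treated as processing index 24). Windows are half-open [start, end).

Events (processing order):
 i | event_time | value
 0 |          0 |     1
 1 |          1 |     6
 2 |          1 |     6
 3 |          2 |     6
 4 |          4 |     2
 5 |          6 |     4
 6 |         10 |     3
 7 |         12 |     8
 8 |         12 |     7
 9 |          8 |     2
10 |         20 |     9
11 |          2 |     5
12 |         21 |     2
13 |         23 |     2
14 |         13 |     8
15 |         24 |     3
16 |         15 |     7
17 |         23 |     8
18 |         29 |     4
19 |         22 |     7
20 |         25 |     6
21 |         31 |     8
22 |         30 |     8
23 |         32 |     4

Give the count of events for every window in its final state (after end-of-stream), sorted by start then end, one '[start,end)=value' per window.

[0,9)=6 [2,11)=4 [4,13)=5 [6,15)=4 [8,17)=3 [10,19)=3 [12,21)=3 [14,23)=3 [16,25)=6 [18,27)=7 [20,29)=7 [22,31)=7 [24,33)=6 [26,35)=4 [28,37)=4 [30,39)=3 [32,41)=1

i=0 t=0 v=1: → [0,9); WM=−∞
i=1 t=1 v=6: → [0,9); WM=−∞
i=2 t=1 v=6: → [0,9); WM=1
i=3 t=2 v=6: → [2,11),[0,9); WM=1
i=4 t=4 v=2: → [4,13),[2,11),[0,9); WM=1
i=5 t=6 v=4: → [6,15),[4,13),[2,11),[0,9); WM=6
i=6 t=10 v=3: → [10,19),[8,17),[6,15),[4,13),[2,11); WM=6
i=7 t=12 v=8: → [12,21),[10,19),[8,17),[6,15),[4,13); WM=6
i=8 t=12 v=7: → [12,21),[10,19),[8,17),[6,15),[4,13); WM=12; [0,9) fires=6 [2,11) fires=4
i=9 t=8 v=2: DROP (t<12-3); WM=12
i=10 t=20 v=9: → [20,29),[18,27),[16,25),[14,23),[12,21); WM=12
i=11 t=2 v=5: DROP (t<12-3); WM=20; [4,13) fires=5 [6,15) fires=4 [8,17) fires=3 [10,19) fires=3
i=12 t=21 v=2: → [20,29),[18,27),[16,25),[14,23); WM=20
i=13 t=23 v=2: → [22,31),[20,29),[18,27),[16,25); WM=20
i=14 t=13 v=8: DROP (t<20-3); WM=23; [12,21) fires=3 [14,23) fires=2
i=15 t=24 v=3: → [24,33),[22,31),[20,29),[18,27),[16,25); WM=23
i=16 t=15 v=7: DROP (t<23-3); WM=23
i=17 t=23 v=8: → [22,31),[20,29),[18,27),[16,25); WM=24
i=18 t=29 v=4: → [28,37),[26,35),[24,33),[22,31); WM=24
i=19 t=22 v=7: → [22,31),[20,29),[18,27),[16,25),[14,23); WM=24
i=20 t=25 v=6: → [24,33),[22,31),[20,29),[18,27); WM=29; [16,25) fires=6 [18,27) fires=7 [20,29) fires=7
i=21 t=31 v=8: → [30,39),[28,37),[26,35),[24,33); WM=29
i=22 t=30 v=8: → [30,39),[28,37),[26,35),[24,33),[22,31); WM=29
i=23 t=32 v=4: → [32,41),[30,39),[28,37),[26,35),[24,33); WM=32; [22,31) fires=7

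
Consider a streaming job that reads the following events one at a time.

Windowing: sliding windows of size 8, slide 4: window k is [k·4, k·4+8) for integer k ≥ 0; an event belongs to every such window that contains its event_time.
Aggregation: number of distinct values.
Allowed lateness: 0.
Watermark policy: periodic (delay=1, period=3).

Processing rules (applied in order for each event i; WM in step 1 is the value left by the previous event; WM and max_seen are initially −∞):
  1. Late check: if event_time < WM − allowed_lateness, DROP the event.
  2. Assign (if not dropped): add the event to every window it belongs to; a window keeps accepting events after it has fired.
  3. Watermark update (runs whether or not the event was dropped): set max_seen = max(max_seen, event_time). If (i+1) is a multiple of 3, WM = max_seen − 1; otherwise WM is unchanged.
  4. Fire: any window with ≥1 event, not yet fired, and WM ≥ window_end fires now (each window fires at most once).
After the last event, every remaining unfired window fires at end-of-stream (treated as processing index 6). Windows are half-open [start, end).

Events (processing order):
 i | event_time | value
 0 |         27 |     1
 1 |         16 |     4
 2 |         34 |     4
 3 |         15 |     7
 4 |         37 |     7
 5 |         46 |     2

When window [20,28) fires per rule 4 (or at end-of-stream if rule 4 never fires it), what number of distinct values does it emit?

1

i=0 t=27 v=1: → [24,32),[20,28); WM=−∞
i=1 t=16 v=4: → [16,24),[12,20); WM=−∞
i=2 t=34 v=4: → [32,40),[28,36); WM=33; [12,20) fires=1 [16,24) fires=1 [20,28) fires=1 [24,32) fires=1
i=3 t=15 v=7: DROP (t<33-0); WM=33
i=4 t=37 v=7: → [36,44),[32,40); WM=33
i=5 t=46 v=2: → [44,52),[40,48); WM=45; [28,36) fires=1 [32,40) fires=2 [36,44) fires=1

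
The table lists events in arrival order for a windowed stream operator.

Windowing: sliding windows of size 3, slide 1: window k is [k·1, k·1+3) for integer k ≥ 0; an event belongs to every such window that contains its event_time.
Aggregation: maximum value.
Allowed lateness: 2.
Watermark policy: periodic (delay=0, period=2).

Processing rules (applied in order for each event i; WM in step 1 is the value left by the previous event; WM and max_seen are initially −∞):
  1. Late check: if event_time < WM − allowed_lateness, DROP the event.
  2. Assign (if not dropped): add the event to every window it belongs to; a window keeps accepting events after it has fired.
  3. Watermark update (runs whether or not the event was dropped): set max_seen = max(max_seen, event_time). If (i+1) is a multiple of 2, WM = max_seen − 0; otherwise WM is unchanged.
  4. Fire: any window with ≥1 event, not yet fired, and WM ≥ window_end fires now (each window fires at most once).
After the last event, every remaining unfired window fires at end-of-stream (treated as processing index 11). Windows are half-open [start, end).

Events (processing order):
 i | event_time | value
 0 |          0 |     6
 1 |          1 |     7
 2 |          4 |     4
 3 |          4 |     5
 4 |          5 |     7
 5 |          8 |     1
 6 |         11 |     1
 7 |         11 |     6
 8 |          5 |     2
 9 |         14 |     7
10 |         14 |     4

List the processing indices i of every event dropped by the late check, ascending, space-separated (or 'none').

8

i=0 t=0 v=6: → [0,3); WM=−∞
i=1 t=1 v=7: → [1,4),[0,3); WM=1
i=2 t=4 v=4: → [4,7),[3,6),[2,5); WM=1
i=3 t=4 v=5: → [4,7),[3,6),[2,5); WM=4; [0,3) fires=7 [1,4) fires=7
i=4 t=5 v=7: → [5,8),[4,7),[3,6); WM=4
i=5 t=8 v=1: → [8,11),[7,10),[6,9); WM=8; [2,5) fires=5 [3,6) fires=7 [4,7) fires=7 [5,8) fires=7
i=6 t=11 v=1: → [11,14),[10,13),[9,12); WM=8
i=7 t=11 v=6: → [11,14),[10,13),[9,12); WM=11; [6,9) fires=1 [7,10) fires=1 [8,11) fires=1
i=8 t=5 v=2: DROP (t<11-2); WM=11
i=9 t=14 v=7: → [14,17),[13,16),[12,15); WM=14; [9,12) fires=6 [10,13) fires=6 [11,14) fires=6
i=10 t=14 v=4: → [14,17),[13,16),[12,15); WM=14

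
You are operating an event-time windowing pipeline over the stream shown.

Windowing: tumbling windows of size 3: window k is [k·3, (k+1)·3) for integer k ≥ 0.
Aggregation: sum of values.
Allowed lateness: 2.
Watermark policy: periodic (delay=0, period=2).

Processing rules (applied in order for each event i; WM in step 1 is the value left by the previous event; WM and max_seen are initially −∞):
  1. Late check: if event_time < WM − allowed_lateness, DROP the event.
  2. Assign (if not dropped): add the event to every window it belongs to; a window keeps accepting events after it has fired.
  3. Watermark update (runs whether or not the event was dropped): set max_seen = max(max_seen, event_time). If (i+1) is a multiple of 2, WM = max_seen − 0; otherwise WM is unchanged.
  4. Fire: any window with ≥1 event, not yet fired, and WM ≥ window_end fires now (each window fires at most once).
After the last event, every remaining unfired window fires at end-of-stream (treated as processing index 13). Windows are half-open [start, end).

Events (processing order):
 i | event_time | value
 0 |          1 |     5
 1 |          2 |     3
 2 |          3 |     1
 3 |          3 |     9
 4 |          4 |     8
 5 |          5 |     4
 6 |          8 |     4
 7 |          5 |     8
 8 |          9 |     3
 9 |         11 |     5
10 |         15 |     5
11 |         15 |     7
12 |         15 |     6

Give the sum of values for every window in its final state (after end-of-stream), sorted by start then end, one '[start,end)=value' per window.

[0,3)=8 [3,6)=30 [6,9)=4 [9,12)=8 [15,18)=18

i=0 t=1 v=5: → [0,3); WM=−∞
i=1 t=2 v=3: → [0,3); WM=2
i=2 t=3 v=1: → [3,6); WM=2
i=3 t=3 v=9: → [3,6); WM=3; [0,3) fires=8
i=4 t=4 v=8: → [3,6); WM=3
i=5 t=5 v=4: → [3,6); WM=5
i=6 t=8 v=4: → [6,9); WM=5
i=7 t=5 v=8: → [3,6); WM=8; [3,6) fires=30
i=8 t=9 v=3: → [9,12); WM=8
i=9 t=11 v=5: → [9,12); WM=11; [6,9) fires=4
i=10 t=15 v=5: → [15,18); WM=11
i=11 t=15 v=7: → [15,18); WM=15; [9,12) fires=8
i=12 t=15 v=6: → [15,18); WM=15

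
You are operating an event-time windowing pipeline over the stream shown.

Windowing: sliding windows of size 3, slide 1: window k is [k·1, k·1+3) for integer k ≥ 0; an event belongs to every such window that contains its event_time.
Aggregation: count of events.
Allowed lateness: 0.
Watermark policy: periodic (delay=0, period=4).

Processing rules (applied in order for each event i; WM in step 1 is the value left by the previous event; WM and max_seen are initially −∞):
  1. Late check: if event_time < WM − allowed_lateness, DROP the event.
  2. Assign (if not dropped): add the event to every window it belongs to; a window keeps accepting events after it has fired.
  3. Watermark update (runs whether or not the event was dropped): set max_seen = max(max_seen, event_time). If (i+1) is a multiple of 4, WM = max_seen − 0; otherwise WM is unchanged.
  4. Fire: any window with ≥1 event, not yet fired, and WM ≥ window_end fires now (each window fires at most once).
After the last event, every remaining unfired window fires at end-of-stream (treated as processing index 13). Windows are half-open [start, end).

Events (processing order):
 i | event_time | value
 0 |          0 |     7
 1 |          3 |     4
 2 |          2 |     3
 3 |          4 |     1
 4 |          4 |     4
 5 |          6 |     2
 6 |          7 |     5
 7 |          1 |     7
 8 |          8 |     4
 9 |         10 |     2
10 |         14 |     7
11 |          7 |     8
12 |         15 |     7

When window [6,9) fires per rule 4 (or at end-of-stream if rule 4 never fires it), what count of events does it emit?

4

i=0 t=0 v=7: → [0,3); WM=−∞
i=1 t=3 v=4: → [3,6),[2,5),[1,4); WM=−∞
i=2 t=2 v=3: → [2,5),[1,4),[0,3); WM=−∞
i=3 t=4 v=1: → [4,7),[3,6),[2,5); WM=4; [0,3) fires=2 [1,4) fires=2
i=4 t=4 v=4: → [4,7),[3,6),[2,5); WM=4
i=5 t=6 v=2: → [6,9),[5,8),[4,7); WM=4
i=6 t=7 v=5: → [7,10),[6,9),[5,8); WM=4
i=7 t=1 v=7: DROP (t<4-0); WM=7; [2,5) fires=4 [3,6) fires=3 [4,7) fires=3
i=8 t=8 v=4: → [8,11),[7,10),[6,9); WM=7
i=9 t=10 v=2: → [10,13),[9,12),[8,11); WM=7
i=10 t=14 v=7: → [14,17),[13,16),[12,15); WM=7
i=11 t=7 v=8: → [7,10),[6,9),[5,8); WM=14; [5,8) fires=3 [6,9) fires=4 [7,10) fires=3 [8,11) fires=2 [9,12) fires=1 [10,13) fires=1
i=12 t=15 v=7: → [15,18),[14,17),[13,16); WM=14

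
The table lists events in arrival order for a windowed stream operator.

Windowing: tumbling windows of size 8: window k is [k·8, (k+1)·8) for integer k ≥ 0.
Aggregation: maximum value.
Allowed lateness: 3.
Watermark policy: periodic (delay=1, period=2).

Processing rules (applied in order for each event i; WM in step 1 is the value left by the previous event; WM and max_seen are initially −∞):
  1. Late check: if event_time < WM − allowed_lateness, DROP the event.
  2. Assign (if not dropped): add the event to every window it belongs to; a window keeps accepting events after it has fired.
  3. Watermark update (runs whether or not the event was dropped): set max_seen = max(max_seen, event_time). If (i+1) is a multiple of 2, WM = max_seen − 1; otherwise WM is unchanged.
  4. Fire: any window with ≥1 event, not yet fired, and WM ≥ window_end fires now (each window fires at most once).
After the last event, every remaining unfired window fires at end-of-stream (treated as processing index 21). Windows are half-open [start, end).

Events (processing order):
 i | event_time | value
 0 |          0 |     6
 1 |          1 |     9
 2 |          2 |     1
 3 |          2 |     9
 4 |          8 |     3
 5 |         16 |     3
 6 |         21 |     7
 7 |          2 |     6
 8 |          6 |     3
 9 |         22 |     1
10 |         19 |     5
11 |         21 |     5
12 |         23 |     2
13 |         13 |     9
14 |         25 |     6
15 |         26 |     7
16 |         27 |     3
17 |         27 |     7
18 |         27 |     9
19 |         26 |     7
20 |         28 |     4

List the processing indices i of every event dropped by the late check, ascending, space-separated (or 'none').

i=0 t=0 v=6: → [0,8); WM=−∞
i=1 t=1 v=9: → [0,8); WM=0
i=2 t=2 v=1: → [0,8); WM=0
i=3 t=2 v=9: → [0,8); WM=1
i=4 t=8 v=3: → [8,16); WM=1
i=5 t=16 v=3: → [16,24); WM=15; [0,8) fires=9
i=6 t=21 v=7: → [16,24); WM=15
i=7 t=2 v=6: DROP (t<15-3); WM=20; [8,16) fires=3
i=8 t=6 v=3: DROP (t<20-3); WM=20
i=9 t=22 v=1: → [16,24); WM=21
i=10 t=19 v=5: → [16,24); WM=21
i=11 t=21 v=5: → [16,24); WM=21
i=12 t=23 v=2: → [16,24); WM=21
i=13 t=13 v=9: DROP (t<21-3); WM=22
i=14 t=25 v=6: → [24,32); WM=22
i=15 t=26 v=7: → [24,32); WM=25; [16,24) fires=7
i=16 t=27 v=3: → [24,32); WM=25
i=17 t=27 v=7: → [24,32); WM=26
i=18 t=27 v=9: → [24,32); WM=26
i=19 t=26 v=7: → [24,32); WM=26
i=20 t=28 v=4: → [24,32); WM=26

7 8 13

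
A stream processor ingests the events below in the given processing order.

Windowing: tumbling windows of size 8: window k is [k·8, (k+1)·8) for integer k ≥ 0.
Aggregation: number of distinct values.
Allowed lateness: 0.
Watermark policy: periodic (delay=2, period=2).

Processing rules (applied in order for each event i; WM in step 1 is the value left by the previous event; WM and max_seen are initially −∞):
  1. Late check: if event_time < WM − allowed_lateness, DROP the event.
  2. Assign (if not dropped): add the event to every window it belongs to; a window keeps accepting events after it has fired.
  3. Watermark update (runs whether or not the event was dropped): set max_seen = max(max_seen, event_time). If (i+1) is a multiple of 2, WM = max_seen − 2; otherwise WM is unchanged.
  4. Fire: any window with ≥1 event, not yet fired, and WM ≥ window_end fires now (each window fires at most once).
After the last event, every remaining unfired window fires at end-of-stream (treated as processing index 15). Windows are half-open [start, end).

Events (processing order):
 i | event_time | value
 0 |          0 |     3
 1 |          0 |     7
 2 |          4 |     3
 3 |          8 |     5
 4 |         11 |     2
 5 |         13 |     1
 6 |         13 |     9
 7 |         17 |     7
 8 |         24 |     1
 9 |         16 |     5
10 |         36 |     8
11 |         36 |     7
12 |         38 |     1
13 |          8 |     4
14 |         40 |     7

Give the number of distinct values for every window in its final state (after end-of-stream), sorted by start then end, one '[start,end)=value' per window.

i=0 t=0 v=3: → [0,8); WM=−∞
i=1 t=0 v=7: → [0,8); WM=-2
i=2 t=4 v=3: → [0,8); WM=-2
i=3 t=8 v=5: → [8,16); WM=6
i=4 t=11 v=2: → [8,16); WM=6
i=5 t=13 v=1: → [8,16); WM=11; [0,8) fires=2
i=6 t=13 v=9: → [8,16); WM=11
i=7 t=17 v=7: → [16,24); WM=15
i=8 t=24 v=1: → [24,32); WM=15
i=9 t=16 v=5: → [16,24); WM=22; [8,16) fires=4
i=10 t=36 v=8: → [32,40); WM=22
i=11 t=36 v=7: → [32,40); WM=34; [16,24) fires=2 [24,32) fires=1
i=12 t=38 v=1: → [32,40); WM=34
i=13 t=8 v=4: DROP (t<34-0); WM=36
i=14 t=40 v=7: → [40,48); WM=36

[0,8)=2 [8,16)=4 [16,24)=2 [24,32)=1 [32,40)=3 [40,48)=1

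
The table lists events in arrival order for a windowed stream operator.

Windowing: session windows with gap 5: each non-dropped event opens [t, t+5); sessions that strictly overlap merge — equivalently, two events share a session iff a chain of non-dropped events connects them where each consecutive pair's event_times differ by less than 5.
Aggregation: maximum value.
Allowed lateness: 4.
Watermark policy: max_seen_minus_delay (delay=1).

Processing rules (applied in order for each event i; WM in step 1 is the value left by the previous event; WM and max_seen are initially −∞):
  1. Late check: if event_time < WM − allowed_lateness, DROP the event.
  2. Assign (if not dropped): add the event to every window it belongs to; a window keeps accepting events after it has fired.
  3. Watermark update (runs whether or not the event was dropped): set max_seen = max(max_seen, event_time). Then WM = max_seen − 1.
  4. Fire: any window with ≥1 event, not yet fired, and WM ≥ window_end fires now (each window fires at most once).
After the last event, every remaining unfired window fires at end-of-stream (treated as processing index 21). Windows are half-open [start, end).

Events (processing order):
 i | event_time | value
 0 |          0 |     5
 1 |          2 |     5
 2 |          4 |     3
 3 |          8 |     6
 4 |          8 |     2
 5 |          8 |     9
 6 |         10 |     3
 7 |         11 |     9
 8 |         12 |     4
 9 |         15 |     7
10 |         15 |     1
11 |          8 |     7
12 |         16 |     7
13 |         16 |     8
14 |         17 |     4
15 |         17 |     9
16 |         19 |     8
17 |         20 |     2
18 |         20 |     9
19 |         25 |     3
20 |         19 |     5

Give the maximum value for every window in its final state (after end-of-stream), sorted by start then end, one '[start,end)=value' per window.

i=0 t=0 v=5: → [0,5); WM=-1
i=1 t=2 v=5: → [0,7); WM=1
i=2 t=4 v=3: → [0,9); WM=3
i=3 t=8 v=6: → [0,13); WM=7
i=4 t=8 v=2: → [0,13); WM=7
i=5 t=8 v=9: → [0,13); WM=7
i=6 t=10 v=3: → [0,15); WM=9
i=7 t=11 v=9: → [0,16); WM=10
i=8 t=12 v=4: → [0,17); WM=11
i=9 t=15 v=7: → [0,20); WM=14
i=10 t=15 v=1: → [0,20); WM=14
i=11 t=8 v=7: DROP (t<14-4); WM=14
i=12 t=16 v=7: → [0,21); WM=15
i=13 t=16 v=8: → [0,21); WM=15
i=14 t=17 v=4: → [0,22); WM=16
i=15 t=17 v=9: → [0,22); WM=16
i=16 t=19 v=8: → [0,24); WM=18
i=17 t=20 v=2: → [0,25); WM=19
i=18 t=20 v=9: → [0,25); WM=19
i=19 t=25 v=3: → [25,30); WM=24
i=20 t=19 v=5: DROP (t<24-4); WM=24

[0,25)=9 [25,30)=3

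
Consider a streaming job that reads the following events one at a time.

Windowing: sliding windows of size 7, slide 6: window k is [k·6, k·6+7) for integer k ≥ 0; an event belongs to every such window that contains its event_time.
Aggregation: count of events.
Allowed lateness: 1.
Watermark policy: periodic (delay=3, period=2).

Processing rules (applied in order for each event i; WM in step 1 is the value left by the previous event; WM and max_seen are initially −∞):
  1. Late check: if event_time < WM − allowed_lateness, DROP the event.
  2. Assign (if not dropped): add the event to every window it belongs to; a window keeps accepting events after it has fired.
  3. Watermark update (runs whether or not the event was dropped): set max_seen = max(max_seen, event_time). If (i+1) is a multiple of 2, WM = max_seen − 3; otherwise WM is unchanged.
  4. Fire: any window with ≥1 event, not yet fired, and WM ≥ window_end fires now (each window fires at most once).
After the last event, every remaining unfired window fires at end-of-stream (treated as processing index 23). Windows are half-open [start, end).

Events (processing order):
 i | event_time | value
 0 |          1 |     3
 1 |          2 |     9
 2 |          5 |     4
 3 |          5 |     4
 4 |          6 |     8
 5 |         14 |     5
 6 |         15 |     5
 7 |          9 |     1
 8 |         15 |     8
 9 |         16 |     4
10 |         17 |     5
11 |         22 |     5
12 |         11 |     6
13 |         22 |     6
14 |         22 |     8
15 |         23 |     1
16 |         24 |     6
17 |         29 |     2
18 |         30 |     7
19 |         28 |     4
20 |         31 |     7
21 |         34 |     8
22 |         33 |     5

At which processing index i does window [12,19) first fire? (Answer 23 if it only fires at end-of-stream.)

11

i=0 t=1 v=3: → [0,7); WM=−∞
i=1 t=2 v=9: → [0,7); WM=-1
i=2 t=5 v=4: → [0,7); WM=-1
i=3 t=5 v=4: → [0,7); WM=2
i=4 t=6 v=8: → [6,13),[0,7); WM=2
i=5 t=14 v=5: → [12,19); WM=11; [0,7) fires=5
i=6 t=15 v=5: → [12,19); WM=11
i=7 t=9 v=1: DROP (t<11-1); WM=12
i=8 t=15 v=8: → [12,19); WM=12
i=9 t=16 v=4: → [12,19); WM=13; [6,13) fires=1
i=10 t=17 v=5: → [12,19); WM=13
i=11 t=22 v=5: → [18,25); WM=19; [12,19) fires=5
i=12 t=11 v=6: DROP (t<19-1); WM=19
i=13 t=22 v=6: → [18,25); WM=19
i=14 t=22 v=8: → [18,25); WM=19
i=15 t=23 v=1: → [18,25); WM=20
i=16 t=24 v=6: → [24,31),[18,25); WM=20
i=17 t=29 v=2: → [24,31); WM=26; [18,25) fires=5
i=18 t=30 v=7: → [30,37),[24,31); WM=26
i=19 t=28 v=4: → [24,31); WM=27
i=20 t=31 v=7: → [30,37); WM=27
i=21 t=34 v=8: → [30,37); WM=31; [24,31) fires=4
i=22 t=33 v=5: → [30,37); WM=31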